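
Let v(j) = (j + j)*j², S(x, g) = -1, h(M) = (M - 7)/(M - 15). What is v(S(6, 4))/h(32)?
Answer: -34/25 ≈ -1.3600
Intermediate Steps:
h(M) = (-7 + M)/(-15 + M)
v(j) = 2*j³ (v(j) = (2*j)*j² = 2*j³)
v(S(6, 4))/h(32) = (2*(-1)³)/(((-7 + 32)/(-15 + 32))) = (2*(-1))/((25/17)) = -2/((1/17)*25) = -2/25/17 = -2*17/25 = -34/25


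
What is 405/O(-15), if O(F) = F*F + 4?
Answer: 405/229 ≈ 1.7686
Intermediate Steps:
O(F) = 4 + F² (O(F) = F² + 4 = 4 + F²)
405/O(-15) = 405/(4 + (-15)²) = 405/(4 + 225) = 405/229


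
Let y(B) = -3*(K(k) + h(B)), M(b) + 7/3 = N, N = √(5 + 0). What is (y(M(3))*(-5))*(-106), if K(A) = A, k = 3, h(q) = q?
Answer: -1060 - 1590*√5 ≈ -4615.4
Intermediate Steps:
N = √5 ≈ 2.2361
M(b) = -7/3 + √5
y(B) = -9 - 3*B (y(B) = -3*(3 + B) = -9 - 3*B)
(y(M(3))*(-5))*(-106) = ((-9 - 3*(-7/3 + √5))*(-5))*(-106) = ((-9 + (7 - 3*√5))*(-5))*(-106) = ((-2 - 3*√5)*(-5))*(-106) = (10 + 15*√5)*(-106) = -1060 - 1590*√5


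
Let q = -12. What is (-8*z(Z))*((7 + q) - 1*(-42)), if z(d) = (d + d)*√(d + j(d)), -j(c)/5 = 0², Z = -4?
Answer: 4736*I ≈ 4736.0*I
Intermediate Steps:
j(c) = 0 (j(c) = -5*0² = -5*0 = 0)
z(d) = 2*d^(3/2) (z(d) = (d + d)*√(d + 0) = (2*d)*√d = 2*d^(3/2))
(-8*z(Z))*((7 + q) - 1*(-42)) = (-16*(-4)^(3/2))*((7 - 12) - 1*(-42)) = (-16*(-8*I))*(-5 + 42) = -(-128)*I*37 = (128*I)*37 = 4736*I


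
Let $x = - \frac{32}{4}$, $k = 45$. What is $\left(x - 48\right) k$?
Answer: $-2520$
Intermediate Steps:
$x = -8$ ($x = \left(-32\right) \frac{1}{4} = -8$)
$\left(x - 48\right) k = \left(-8 - 48\right) 45 = \left(-56\right) 45 = -2520$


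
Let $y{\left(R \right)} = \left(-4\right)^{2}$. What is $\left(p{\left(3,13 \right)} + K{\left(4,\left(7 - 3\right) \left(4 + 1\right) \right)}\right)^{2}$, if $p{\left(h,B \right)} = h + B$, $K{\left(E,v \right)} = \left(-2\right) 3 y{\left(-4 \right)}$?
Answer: $6400$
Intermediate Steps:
$y{\left(R \right)} = 16$
$K{\left(E,v \right)} = -96$ ($K{\left(E,v \right)} = \left(-2\right) 3 \cdot 16 = \left(-6\right) 16 = -96$)
$p{\left(h,B \right)} = B + h$
$\left(p{\left(3,13 \right)} + K{\left(4,\left(7 - 3\right) \left(4 + 1\right) \right)}\right)^{2} = \left(\left(13 + 3\right) - 96\right)^{2} = \left(16 - 96\right)^{2} = \left(-80\right)^{2} = 6400$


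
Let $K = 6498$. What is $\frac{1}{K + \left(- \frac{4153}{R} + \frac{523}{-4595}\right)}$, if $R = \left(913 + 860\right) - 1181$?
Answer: $\frac{2720240}{17656726869} \approx 0.00015406$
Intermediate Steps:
$R = 592$ ($R = 1773 - 1181 = 592$)
$\frac{1}{K + \left(- \frac{4153}{R} + \frac{523}{-4595}\right)} = \frac{1}{6498 + \left(- \frac{4153}{592} + \frac{523}{-4595}\right)} = \frac{1}{6498 + \left(\left(-4153\right) \frac{1}{592} + 523 \left(- \frac{1}{4595}\right)\right)} = \frac{1}{6498 - \frac{19392651}{2720240}} = \frac{1}{\frac{17656726869}{2720240}} = \frac{2720240}{17656726869}$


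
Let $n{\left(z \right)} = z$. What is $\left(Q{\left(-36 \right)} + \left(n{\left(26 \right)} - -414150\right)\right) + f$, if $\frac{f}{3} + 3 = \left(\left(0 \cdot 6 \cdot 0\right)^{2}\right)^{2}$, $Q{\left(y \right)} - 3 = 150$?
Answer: $414320$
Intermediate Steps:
$Q{\left(y \right)} = 153$ ($Q{\left(y \right)} = 3 + 150 = 153$)
$f = -9$ ($f = -9 + 3 \left(\left(0 \cdot 6 \cdot 0\right)^{2}\right)^{2} = -9 + 3 \left(\left(0 \cdot 0\right)^{2}\right)^{2} = -9 + 3 \left(0^{2}\right)^{2} = -9 + 3 \cdot 0^{2} = -9 + 3 \cdot 0 = -9 + 0 = -9$)
$\left(Q{\left(-36 \right)} + \left(n{\left(26 \right)} - -414150\right)\right) + f = \left(153 + \left(26 - -414150\right)\right) - 9 = \left(153 + \left(26 + 414150\right)\right) - 9 = \left(153 + 414176\right) - 9 = 414329 - 9 = 414320$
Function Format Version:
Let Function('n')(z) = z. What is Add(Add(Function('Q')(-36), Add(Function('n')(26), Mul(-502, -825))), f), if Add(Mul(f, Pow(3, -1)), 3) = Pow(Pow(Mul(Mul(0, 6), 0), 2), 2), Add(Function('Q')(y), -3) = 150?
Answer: 414320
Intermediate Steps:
Function('Q')(y) = 153 (Function('Q')(y) = Add(3, 150) = 153)
f = -9 (f = Add(-9, Mul(3, Pow(Pow(Mul(Mul(0, 6), 0), 2), 2))) = Add(-9, Mul(3, Pow(Pow(Mul(0, 0), 2), 2))) = Add(-9, Mul(3, Pow(Pow(0, 2), 2))) = Add(-9, Mul(3, Pow(0, 2))) = Add(-9, Mul(3, 0)) = Add(-9, 0) = -9)
Add(Add(Function('Q')(-36), Add(Function('n')(26), Mul(-502, -825))), f) = Add(Add(153, Add(26, Mul(-502, -825))), -9) = Add(Add(153, Add(26, 414150)), -9) = Add(Add(153, 414176), -9) = Add(414329, -9) = 414320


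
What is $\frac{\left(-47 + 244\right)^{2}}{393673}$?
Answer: $\frac{38809}{393673} \approx 0.098582$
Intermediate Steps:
$\frac{\left(-47 + 244\right)^{2}}{393673} = 197^{2} \cdot \frac{1}{393673} = 38809 \cdot \frac{1}{393673} = \frac{38809}{393673}$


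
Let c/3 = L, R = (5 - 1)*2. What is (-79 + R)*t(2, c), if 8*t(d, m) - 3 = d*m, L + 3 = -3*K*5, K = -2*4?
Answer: -50055/8 ≈ -6256.9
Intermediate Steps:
K = -8
R = 8 (R = 4*2 = 8)
L = 117 (L = -3 - 3*(-8)*5 = -3 + 24*5 = -3 + 120 = 117)
c = 351 (c = 3*117 = 351)
t(d, m) = 3/8 + d*m/8 (t(d, m) = 3/8 + (d*m)/8 = 3/8 + d*m/8)
(-79 + R)*t(2, c) = (-79 + 8)*(3/8 + (⅛)*2*351) = -71*(3/8 + 351/4) = -71*705/8 = -50055/8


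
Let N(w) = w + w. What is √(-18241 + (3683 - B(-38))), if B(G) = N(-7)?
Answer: 12*I*√101 ≈ 120.6*I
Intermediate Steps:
N(w) = 2*w
B(G) = -14 (B(G) = 2*(-7) = -14)
√(-18241 + (3683 - B(-38))) = √(-18241 + (3683 - 1*(-14))) = √(-18241 + (3683 + 14)) = √(-18241 + 3697) = √(-14544) = 12*I*√101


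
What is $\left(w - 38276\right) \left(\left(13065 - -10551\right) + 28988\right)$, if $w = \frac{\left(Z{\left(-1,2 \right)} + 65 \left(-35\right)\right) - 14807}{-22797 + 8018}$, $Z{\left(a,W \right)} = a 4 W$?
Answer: $- \frac{29756184532056}{14779} \approx -2.0134 \cdot 10^{9}$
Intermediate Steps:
$Z{\left(a,W \right)} = 4 W a$ ($Z{\left(a,W \right)} = 4 a W = 4 W a$)
$w = \frac{17090}{14779}$ ($w = \frac{\left(4 \cdot 2 \left(-1\right) + 65 \left(-35\right)\right) - 14807}{-22797 + 8018} = \frac{\left(-8 - 2275\right) - 14807}{-14779} = \left(-2283 - 14807\right) \left(- \frac{1}{14779}\right) = \left(-17090\right) \left(- \frac{1}{14779}\right) = \frac{17090}{14779} \approx 1.1564$)
$\left(w - 38276\right) \left(\left(13065 - -10551\right) + 28988\right) = \left(\frac{17090}{14779} - 38276\right) \left(\left(13065 - -10551\right) + 28988\right) = - \frac{565663914 \left(\left(13065 + 10551\right) + 28988\right)}{14779} = - \frac{565663914 \left(23616 + 28988\right)}{14779} = \left(- \frac{565663914}{14779}\right) 52604 = - \frac{29756184532056}{14779}$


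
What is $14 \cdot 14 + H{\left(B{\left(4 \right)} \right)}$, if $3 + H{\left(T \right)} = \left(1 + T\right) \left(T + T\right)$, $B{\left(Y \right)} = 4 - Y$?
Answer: $193$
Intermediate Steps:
$H{\left(T \right)} = -3 + 2 T \left(1 + T\right)$ ($H{\left(T \right)} = -3 + \left(1 + T\right) \left(T + T\right) = -3 + \left(1 + T\right) 2 T = -3 + 2 T \left(1 + T\right)$)
$14 \cdot 14 + H{\left(B{\left(4 \right)} \right)} = 14 \cdot 14 + \left(-3 + 2 \left(4 - 4\right) + 2 \left(4 - 4\right)^{2}\right) = 196 + \left(-3 + 2 \left(4 - 4\right) + 2 \left(4 - 4\right)^{2}\right) = 196 + \left(-3 + 2 \cdot 0 + 2 \cdot 0^{2}\right) = 196 + \left(-3 + 0 + 2 \cdot 0\right) = 196 + \left(-3 + 0 + 0\right) = 196 - 3 = 193$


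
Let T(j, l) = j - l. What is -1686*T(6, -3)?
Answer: -15174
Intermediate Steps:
-1686*T(6, -3) = -1686*(6 - 1*(-3)) = -1686*(6 + 3) = -1686*9 = -15174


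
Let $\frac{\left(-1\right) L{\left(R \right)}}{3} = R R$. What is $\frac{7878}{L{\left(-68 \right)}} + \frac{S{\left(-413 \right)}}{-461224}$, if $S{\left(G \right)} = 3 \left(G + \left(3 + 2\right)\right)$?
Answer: $- \frac{75344653}{133293736} \approx -0.56525$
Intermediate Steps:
$L{\left(R \right)} = - 3 R^{2}$ ($L{\left(R \right)} = - 3 R R = - 3 R^{2}$)
$S{\left(G \right)} = 15 + 3 G$ ($S{\left(G \right)} = 3 \left(G + 5\right) = 3 \left(5 + G\right) = 15 + 3 G$)
$\frac{7878}{L{\left(-68 \right)}} + \frac{S{\left(-413 \right)}}{-461224} = \frac{7878}{\left(-3\right) \left(-68\right)^{2}} + \frac{15 + 3 \left(-413\right)}{-461224} = \frac{7878}{\left(-3\right) 4624} + \left(15 - 1239\right) \left(- \frac{1}{461224}\right) = \frac{7878}{-13872} - - \frac{153}{57653} = 7878 \left(- \frac{1}{13872}\right) + \frac{153}{57653} = - \frac{1313}{2312} + \frac{153}{57653} = - \frac{75344653}{133293736}$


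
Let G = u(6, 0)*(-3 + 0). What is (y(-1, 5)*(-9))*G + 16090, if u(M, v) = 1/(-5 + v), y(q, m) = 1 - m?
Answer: 80558/5 ≈ 16112.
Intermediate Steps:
G = ⅗ (G = (-3 + 0)/(-5 + 0) = -3/(-5) = -⅕*(-3) = ⅗ ≈ 0.60000)
(y(-1, 5)*(-9))*G + 16090 = ((1 - 1*5)*(-9))*(⅗) + 16090 = ((1 - 5)*(-9))*(⅗) + 16090 = -4*(-9)*(⅗) + 16090 = 36*(⅗) + 16090 = 108/5 + 16090 = 80558/5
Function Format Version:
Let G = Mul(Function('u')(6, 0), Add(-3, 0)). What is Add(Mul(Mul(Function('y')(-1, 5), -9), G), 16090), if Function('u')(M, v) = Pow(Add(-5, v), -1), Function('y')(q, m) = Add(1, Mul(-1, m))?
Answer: Rational(80558, 5) ≈ 16112.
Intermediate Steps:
G = Rational(3, 5) (G = Mul(Pow(Add(-5, 0), -1), Add(-3, 0)) = Mul(Pow(-5, -1), -3) = Mul(Rational(-1, 5), -3) = Rational(3, 5) ≈ 0.60000)
Add(Mul(Mul(Function('y')(-1, 5), -9), G), 16090) = Add(Mul(Mul(Add(1, Mul(-1, 5)), -9), Rational(3, 5)), 16090) = Add(Mul(Mul(Add(1, -5), -9), Rational(3, 5)), 16090) = Add(Mul(Mul(-4, -9), Rational(3, 5)), 16090) = Add(Mul(36, Rational(3, 5)), 16090) = Add(Rational(108, 5), 16090) = Rational(80558, 5)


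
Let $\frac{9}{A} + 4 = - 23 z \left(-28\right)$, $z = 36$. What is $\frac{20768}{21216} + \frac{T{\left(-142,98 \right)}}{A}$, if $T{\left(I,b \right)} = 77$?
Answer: $\frac{394456007}{1989} \approx 1.9832 \cdot 10^{5}$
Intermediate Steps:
$A = \frac{9}{23180}$ ($A = \frac{9}{-4 + \left(-23\right) 36 \left(-28\right)} = \frac{9}{-4 - -23184} = \frac{9}{-4 + 23184} = \frac{9}{23180} \approx 0.00038827$)
$\frac{20768}{21216} + \frac{T{\left(-142,98 \right)}}{A} = \frac{20768}{21216} + \frac{77}{\frac{9}{23180}} = 20768 \cdot \frac{1}{21216} + 77 \cdot \frac{23180}{9} = \frac{649}{663} + \frac{1784860}{9} = \frac{394456007}{1989}$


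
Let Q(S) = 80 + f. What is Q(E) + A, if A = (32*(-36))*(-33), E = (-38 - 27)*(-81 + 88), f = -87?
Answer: 38009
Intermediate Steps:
E = -455 (E = -65*7 = -455)
Q(S) = -7 (Q(S) = 80 - 87 = -7)
A = 38016 (A = -1152*(-33) = 38016)
Q(E) + A = -7 + 38016 = 38009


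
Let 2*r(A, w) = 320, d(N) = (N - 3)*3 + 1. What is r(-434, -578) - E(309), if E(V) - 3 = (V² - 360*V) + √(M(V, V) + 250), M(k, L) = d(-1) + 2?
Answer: 15916 - √241 ≈ 15900.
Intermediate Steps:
d(N) = -8 + 3*N (d(N) = (-3 + N)*3 + 1 = (-9 + 3*N) + 1 = -8 + 3*N)
r(A, w) = 160 (r(A, w) = (½)*320 = 160)
M(k, L) = -9 (M(k, L) = (-8 + 3*(-1)) + 2 = (-8 - 3) + 2 = -11 + 2 = -9)
E(V) = 3 + √241 + V² - 360*V (E(V) = 3 + ((V² - 360*V) + √(-9 + 250)) = 3 + ((V² - 360*V) + √241) = 3 + (√241 + V² - 360*V) = 3 + √241 + V² - 360*V)
r(-434, -578) - E(309) = 160 - (3 + √241 + 309² - 360*309) = 160 - (3 + √241 + 95481 - 111240) = 160 - (-15756 + √241) = 160 + (15756 - √241) = 15916 - √241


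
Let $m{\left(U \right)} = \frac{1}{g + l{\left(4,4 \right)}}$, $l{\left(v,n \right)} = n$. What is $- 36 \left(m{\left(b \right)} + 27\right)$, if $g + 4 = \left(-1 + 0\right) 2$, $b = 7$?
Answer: $-954$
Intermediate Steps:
$g = -6$ ($g = -4 + \left(-1 + 0\right) 2 = -4 - 2 = -6$)
$m{\left(U \right)} = - \frac{1}{2}$ ($m{\left(U \right)} = \frac{1}{-6 + 4} = \frac{1}{-2} = - \frac{1}{2}$)
$- 36 \left(m{\left(b \right)} + 27\right) = - 36 \left(- \frac{1}{2} + 27\right) = \left(-36\right) \frac{53}{2} = -954$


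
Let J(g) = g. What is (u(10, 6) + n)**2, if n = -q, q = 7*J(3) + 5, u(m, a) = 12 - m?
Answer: 576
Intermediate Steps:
q = 26 (q = 7*3 + 5 = 21 + 5 = 26)
n = -26 (n = -1*26 = -26)
(u(10, 6) + n)**2 = ((12 - 1*10) - 26)**2 = ((12 - 10) - 26)**2 = (2 - 26)**2 = (-24)**2 = 576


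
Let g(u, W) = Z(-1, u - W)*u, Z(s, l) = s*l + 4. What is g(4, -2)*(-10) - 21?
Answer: 59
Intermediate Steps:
Z(s, l) = 4 + l*s (Z(s, l) = l*s + 4 = 4 + l*s)
g(u, W) = u*(4 + W - u) (g(u, W) = (4 + (u - W)*(-1))*u = (4 + (W - u))*u = (4 + W - u)*u = u*(4 + W - u))
g(4, -2)*(-10) - 21 = (4*(4 - 2 - 1*4))*(-10) - 21 = (4*(4 - 2 - 4))*(-10) - 21 = (4*(-2))*(-10) - 21 = -8*(-10) - 21 = 80 - 21 = 59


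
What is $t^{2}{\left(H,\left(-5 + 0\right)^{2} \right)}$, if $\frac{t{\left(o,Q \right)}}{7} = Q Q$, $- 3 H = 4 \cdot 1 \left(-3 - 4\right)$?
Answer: $19140625$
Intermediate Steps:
$H = \frac{28}{3}$ ($H = - \frac{4 \cdot 1 \left(-3 - 4\right)}{3} = - \frac{4 \left(-3 - 4\right)}{3} = - \frac{4 \left(-7\right)}{3} = \left(- \frac{1}{3}\right) \left(-28\right) = \frac{28}{3} \approx 9.3333$)
$t{\left(o,Q \right)} = 7 Q^{2}$ ($t{\left(o,Q \right)} = 7 Q Q = 7 Q^{2}$)
$t^{2}{\left(H,\left(-5 + 0\right)^{2} \right)} = \left(7 \left(\left(-5 + 0\right)^{2}\right)^{2}\right)^{2} = \left(7 \left(\left(-5\right)^{2}\right)^{2}\right)^{2} = \left(7 \cdot 25^{2}\right)^{2} = \left(7 \cdot 625\right)^{2} = 4375^{2} = 19140625$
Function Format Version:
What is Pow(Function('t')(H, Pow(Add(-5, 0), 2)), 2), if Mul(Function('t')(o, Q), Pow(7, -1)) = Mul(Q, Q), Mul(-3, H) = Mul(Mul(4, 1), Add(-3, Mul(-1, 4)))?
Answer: 19140625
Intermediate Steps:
H = Rational(28, 3) (H = Mul(Rational(-1, 3), Mul(Mul(4, 1), Add(-3, Mul(-1, 4)))) = Mul(Rational(-1, 3), Mul(4, Add(-3, -4))) = Mul(Rational(-1, 3), Mul(4, -7)) = Mul(Rational(-1, 3), -28) = Rational(28, 3) ≈ 9.3333)
Function('t')(o, Q) = Mul(7, Pow(Q, 2)) (Function('t')(o, Q) = Mul(7, Mul(Q, Q)) = Mul(7, Pow(Q, 2)))
Pow(Function('t')(H, Pow(Add(-5, 0), 2)), 2) = Pow(Mul(7, Pow(Pow(Add(-5, 0), 2), 2)), 2) = Pow(Mul(7, Pow(Pow(-5, 2), 2)), 2) = Pow(Mul(7, Pow(25, 2)), 2) = Pow(Mul(7, 625), 2) = Pow(4375, 2) = 19140625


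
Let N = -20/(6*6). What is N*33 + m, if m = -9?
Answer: -82/3 ≈ -27.333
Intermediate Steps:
N = -5/9 (N = -20/36 = -20*1/36 = -5/9 ≈ -0.55556)
N*33 + m = -5/9*33 - 9 = -55/3 - 9 = -82/3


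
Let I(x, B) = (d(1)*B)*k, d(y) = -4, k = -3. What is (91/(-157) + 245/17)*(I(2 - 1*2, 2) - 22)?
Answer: 73836/2669 ≈ 27.664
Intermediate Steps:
I(x, B) = 12*B (I(x, B) = -4*B*(-3) = 12*B)
(91/(-157) + 245/17)*(I(2 - 1*2, 2) - 22) = (91/(-157) + 245/17)*(12*2 - 22) = (91*(-1/157) + 245*(1/17))*(24 - 22) = (-91/157 + 245/17)*2 = (36918/2669)*2 = 73836/2669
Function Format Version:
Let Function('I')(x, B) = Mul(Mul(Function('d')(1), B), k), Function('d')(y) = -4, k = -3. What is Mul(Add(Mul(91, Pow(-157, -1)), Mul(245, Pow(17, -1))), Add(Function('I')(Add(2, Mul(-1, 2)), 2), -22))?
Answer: Rational(73836, 2669) ≈ 27.664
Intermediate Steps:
Function('I')(x, B) = Mul(12, B) (Function('I')(x, B) = Mul(Mul(-4, B), -3) = Mul(12, B))
Mul(Add(Mul(91, Pow(-157, -1)), Mul(245, Pow(17, -1))), Add(Function('I')(Add(2, Mul(-1, 2)), 2), -22)) = Mul(Add(Mul(91, Pow(-157, -1)), Mul(245, Pow(17, -1))), Add(Mul(12, 2), -22)) = Mul(Add(Mul(91, Rational(-1, 157)), Mul(245, Rational(1, 17))), Add(24, -22)) = Mul(Add(Rational(-91, 157), Rational(245, 17)), 2) = Mul(Rational(36918, 2669), 2) = Rational(73836, 2669)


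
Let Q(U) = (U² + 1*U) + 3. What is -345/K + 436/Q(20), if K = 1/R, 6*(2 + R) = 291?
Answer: -13571083/846 ≈ -16041.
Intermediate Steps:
R = 93/2 (R = -2 + (⅙)*291 = -2 + 97/2 = 93/2 ≈ 46.500)
Q(U) = 3 + U + U² (Q(U) = (U² + U) + 3 = (U + U²) + 3 = 3 + U + U²)
K = 2/93 (K = 1/(93/2) = 2/93 ≈ 0.021505)
-345/K + 436/Q(20) = -345/2/93 + 436/(3 + 20 + 20²) = -345*93/2 + 436/(3 + 20 + 400) = -32085/2 + 436/423 = -13571083/846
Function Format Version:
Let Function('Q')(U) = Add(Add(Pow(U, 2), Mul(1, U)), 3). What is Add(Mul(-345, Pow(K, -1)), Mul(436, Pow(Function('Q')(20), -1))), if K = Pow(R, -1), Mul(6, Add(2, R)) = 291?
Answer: Rational(-13571083, 846) ≈ -16041.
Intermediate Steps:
R = Rational(93, 2) (R = Add(-2, Mul(Rational(1, 6), 291)) = Add(-2, Rational(97, 2)) = Rational(93, 2) ≈ 46.500)
Function('Q')(U) = Add(3, U, Pow(U, 2)) (Function('Q')(U) = Add(Add(Pow(U, 2), U), 3) = Add(Add(U, Pow(U, 2)), 3) = Add(3, U, Pow(U, 2)))
K = Rational(2, 93) (K = Pow(Rational(93, 2), -1) = Rational(2, 93) ≈ 0.021505)
Add(Mul(-345, Pow(K, -1)), Mul(436, Pow(Function('Q')(20), -1))) = Add(Mul(-345, Pow(Rational(2, 93), -1)), Mul(436, Pow(Add(3, 20, Pow(20, 2)), -1))) = Add(Mul(-345, Rational(93, 2)), Mul(436, Pow(Add(3, 20, 400), -1))) = Add(Rational(-32085, 2), Mul(436, Pow(423, -1))) = Add(Rational(-32085, 2), Mul(436, Rational(1, 423))) = Add(Rational(-32085, 2), Rational(436, 423)) = Rational(-13571083, 846)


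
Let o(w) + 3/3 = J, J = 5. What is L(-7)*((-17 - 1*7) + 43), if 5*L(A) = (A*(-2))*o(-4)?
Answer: 1064/5 ≈ 212.80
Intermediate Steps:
o(w) = 4 (o(w) = -1 + 5 = 4)
L(A) = -8*A/5 (L(A) = ((A*(-2))*4)/5 = (-2*A*4)/5 = (-8*A)/5 = -8*A/5)
L(-7)*((-17 - 1*7) + 43) = (-8/5*(-7))*((-17 - 1*7) + 43) = 56*((-17 - 7) + 43)/5 = 56*(-24 + 43)/5 = (56/5)*19 = 1064/5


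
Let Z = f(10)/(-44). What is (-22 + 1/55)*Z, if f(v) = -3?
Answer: -3627/2420 ≈ -1.4988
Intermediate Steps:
Z = 3/44 (Z = -3/(-44) = -3*(-1/44) = 3/44 ≈ 0.068182)
(-22 + 1/55)*Z = (-22 + 1/55)*(3/44) = -1209/55*3/44 = -3627/2420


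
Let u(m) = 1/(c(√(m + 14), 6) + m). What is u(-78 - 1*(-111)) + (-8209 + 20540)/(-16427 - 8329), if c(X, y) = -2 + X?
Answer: -5251549/11313492 - √47/914 ≈ -0.47169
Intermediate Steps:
u(m) = 1/(-2 + m + √(14 + m)) (u(m) = 1/((-2 + √(m + 14)) + m) = 1/((-2 + √(14 + m)) + m) = 1/(-2 + m + √(14 + m)))
u(-78 - 1*(-111)) + (-8209 + 20540)/(-16427 - 8329) = 1/(-2 + (-78 - 1*(-111)) + √(14 + (-78 - 1*(-111)))) + (-8209 + 20540)/(-16427 - 8329) = 1/(-2 + (-78 + 111) + √(14 + (-78 + 111))) + 12331/(-24756) = 1/(-2 + 33 + √(14 + 33)) + 12331*(-1/24756) = 1/(-2 + 33 + √47) - 12331/24756 = 1/(31 + √47) - 12331/24756 = -12331/24756 + 1/(31 + √47)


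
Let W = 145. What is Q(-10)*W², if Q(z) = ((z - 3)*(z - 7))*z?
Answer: -46465250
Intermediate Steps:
Q(z) = z*(-7 + z)*(-3 + z) (Q(z) = ((-3 + z)*(-7 + z))*z = ((-7 + z)*(-3 + z))*z = z*(-7 + z)*(-3 + z))
Q(-10)*W² = -10*(21 + (-10)² - 10*(-10))*145² = -10*(21 + 100 + 100)*21025 = -10*221*21025 = -2210*21025 = -46465250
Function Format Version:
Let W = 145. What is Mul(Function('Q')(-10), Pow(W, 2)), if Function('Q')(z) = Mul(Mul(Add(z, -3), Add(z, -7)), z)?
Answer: -46465250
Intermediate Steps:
Function('Q')(z) = Mul(z, Add(-7, z), Add(-3, z)) (Function('Q')(z) = Mul(Mul(Add(-3, z), Add(-7, z)), z) = Mul(Mul(Add(-7, z), Add(-3, z)), z) = Mul(z, Add(-7, z), Add(-3, z)))
Mul(Function('Q')(-10), Pow(W, 2)) = Mul(Mul(-10, Add(21, Pow(-10, 2), Mul(-10, -10))), Pow(145, 2)) = Mul(Mul(-10, Add(21, 100, 100)), 21025) = Mul(Mul(-10, 221), 21025) = Mul(-2210, 21025) = -46465250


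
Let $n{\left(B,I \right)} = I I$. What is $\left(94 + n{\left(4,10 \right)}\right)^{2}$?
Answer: $37636$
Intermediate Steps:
$n{\left(B,I \right)} = I^{2}$
$\left(94 + n{\left(4,10 \right)}\right)^{2} = \left(94 + 10^{2}\right)^{2} = \left(94 + 100\right)^{2} = 194^{2} = 37636$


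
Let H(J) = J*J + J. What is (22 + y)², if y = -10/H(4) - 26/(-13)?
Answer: 2209/4 ≈ 552.25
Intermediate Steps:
H(J) = J + J² (H(J) = J² + J = J + J²)
y = 3/2 (y = -10*1/(4*(1 + 4)) - 26/(-13) = -10/(4*5) - 26*(-1/13) = -10/20 + 2 = -10*1/20 + 2 = -½ + 2 = 3/2 ≈ 1.5000)
(22 + y)² = (22 + 3/2)² = (47/2)² = 2209/4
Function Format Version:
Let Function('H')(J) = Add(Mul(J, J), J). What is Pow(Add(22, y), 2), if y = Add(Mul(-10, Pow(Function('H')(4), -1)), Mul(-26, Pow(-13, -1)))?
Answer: Rational(2209, 4) ≈ 552.25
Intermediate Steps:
Function('H')(J) = Add(J, Pow(J, 2)) (Function('H')(J) = Add(Pow(J, 2), J) = Add(J, Pow(J, 2)))
y = Rational(3, 2) (y = Add(Mul(-10, Pow(Mul(4, Add(1, 4)), -1)), Mul(-26, Pow(-13, -1))) = Add(Mul(-10, Pow(Mul(4, 5), -1)), Mul(-26, Rational(-1, 13))) = Add(Mul(-10, Pow(20, -1)), 2) = Add(Mul(-10, Rational(1, 20)), 2) = Add(Rational(-1, 2), 2) = Rational(3, 2) ≈ 1.5000)
Pow(Add(22, y), 2) = Pow(Add(22, Rational(3, 2)), 2) = Pow(Rational(47, 2), 2) = Rational(2209, 4)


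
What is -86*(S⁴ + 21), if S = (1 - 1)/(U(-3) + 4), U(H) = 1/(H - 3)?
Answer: -1806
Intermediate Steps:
U(H) = 1/(-3 + H)
S = 0 (S = (1 - 1)/(1/(-3 - 3) + 4) = 0/(1/(-6) + 4) = 0/(-⅙ + 4) = 0/(23/6) = 0*(6/23) = 0)
-86*(S⁴ + 21) = -86*(0⁴ + 21) = -86*(0 + 21) = -86*21 = -1806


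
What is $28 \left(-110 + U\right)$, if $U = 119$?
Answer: $252$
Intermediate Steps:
$28 \left(-110 + U\right) = 28 \left(-110 + 119\right) = 28 \cdot 9 = 252$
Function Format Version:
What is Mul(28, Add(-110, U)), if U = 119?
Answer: 252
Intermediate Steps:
Mul(28, Add(-110, U)) = Mul(28, Add(-110, 119)) = Mul(28, 9) = 252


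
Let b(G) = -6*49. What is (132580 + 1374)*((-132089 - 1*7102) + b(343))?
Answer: -18684573690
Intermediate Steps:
b(G) = -294
(132580 + 1374)*((-132089 - 1*7102) + b(343)) = (132580 + 1374)*((-132089 - 1*7102) - 294) = 133954*((-132089 - 7102) - 294) = 133954*(-139191 - 294) = 133954*(-139485) = -18684573690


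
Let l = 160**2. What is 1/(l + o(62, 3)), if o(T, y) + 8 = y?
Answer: 1/25595 ≈ 3.9070e-5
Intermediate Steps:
l = 25600
o(T, y) = -8 + y
1/(l + o(62, 3)) = 1/(25600 + (-8 + 3)) = 1/(25600 - 5) = 1/25595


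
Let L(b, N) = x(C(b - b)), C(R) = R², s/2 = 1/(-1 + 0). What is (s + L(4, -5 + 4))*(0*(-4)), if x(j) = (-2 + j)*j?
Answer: 0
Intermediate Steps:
s = -2 (s = 2/(-1 + 0) = 2/(-1) = 2*(-1) = -2)
x(j) = j*(-2 + j)
L(b, N) = 0 (L(b, N) = (b - b)²*(-2 + (b - b)²) = 0²*(-2 + 0²) = 0*(-2 + 0) = 0*(-2) = 0)
(s + L(4, -5 + 4))*(0*(-4)) = (-2 + 0)*(0*(-4)) = -2*0 = 0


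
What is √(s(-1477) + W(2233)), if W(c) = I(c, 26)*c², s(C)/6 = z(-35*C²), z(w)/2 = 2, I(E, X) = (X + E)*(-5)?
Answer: I*√56320134231 ≈ 2.3732e+5*I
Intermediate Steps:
I(E, X) = -5*E - 5*X (I(E, X) = (E + X)*(-5) = -5*E - 5*X)
z(w) = 4 (z(w) = 2*2 = 4)
s(C) = 24 (s(C) = 6*4 = 24)
W(c) = c²*(-130 - 5*c) (W(c) = (-5*c - 5*26)*c² = (-5*c - 130)*c² = (-130 - 5*c)*c² = c²*(-130 - 5*c))
√(s(-1477) + W(2233)) = √(24 + 5*2233²*(-26 - 1*2233)) = √(24 + 5*4986289*(-26 - 2233)) = √(24 + 5*4986289*(-2259)) = √(24 - 56320134255) = √(-56320134231) = I*√56320134231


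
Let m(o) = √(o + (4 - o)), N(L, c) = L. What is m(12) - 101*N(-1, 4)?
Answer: 103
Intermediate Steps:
m(o) = 2 (m(o) = √4 = 2)
m(12) - 101*N(-1, 4) = 2 - 101*(-1) = 2 + 101 = 103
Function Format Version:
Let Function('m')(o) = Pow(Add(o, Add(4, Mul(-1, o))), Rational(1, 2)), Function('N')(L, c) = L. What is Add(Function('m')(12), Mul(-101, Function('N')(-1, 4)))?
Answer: 103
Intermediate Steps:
Function('m')(o) = 2 (Function('m')(o) = Pow(4, Rational(1, 2)) = 2)
Add(Function('m')(12), Mul(-101, Function('N')(-1, 4))) = Add(2, Mul(-101, -1)) = Add(2, 101) = 103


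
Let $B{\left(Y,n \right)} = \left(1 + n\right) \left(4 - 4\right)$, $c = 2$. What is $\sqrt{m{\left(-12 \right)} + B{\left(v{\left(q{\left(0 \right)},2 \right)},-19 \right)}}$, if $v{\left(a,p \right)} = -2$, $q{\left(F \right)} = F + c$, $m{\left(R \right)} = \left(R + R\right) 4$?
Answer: $4 i \sqrt{6} \approx 9.798 i$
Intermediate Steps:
$m{\left(R \right)} = 8 R$ ($m{\left(R \right)} = 2 R 4 = 8 R$)
$q{\left(F \right)} = 2 + F$ ($q{\left(F \right)} = F + 2 = 2 + F$)
$B{\left(Y,n \right)} = 0$ ($B{\left(Y,n \right)} = \left(1 + n\right) 0 = 0$)
$\sqrt{m{\left(-12 \right)} + B{\left(v{\left(q{\left(0 \right)},2 \right)},-19 \right)}} = \sqrt{8 \left(-12\right) + 0} = \sqrt{-96 + 0} = \sqrt{-96} = 4 i \sqrt{6}$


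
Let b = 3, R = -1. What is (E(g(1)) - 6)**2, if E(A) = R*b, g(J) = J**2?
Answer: 81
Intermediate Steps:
E(A) = -3 (E(A) = -1*3 = -3)
(E(g(1)) - 6)**2 = (-3 - 6)**2 = (-9)**2 = 81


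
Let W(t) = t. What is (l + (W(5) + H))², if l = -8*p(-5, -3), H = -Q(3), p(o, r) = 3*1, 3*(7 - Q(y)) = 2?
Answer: 5776/9 ≈ 641.78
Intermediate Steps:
Q(y) = 19/3 (Q(y) = 7 - ⅓*2 = 7 - ⅔ = 19/3)
p(o, r) = 3
H = -19/3 (H = -1*19/3 = -19/3 ≈ -6.3333)
l = -24 (l = -8*3 = -24)
(l + (W(5) + H))² = (-24 + (5 - 19/3))² = (-24 - 4/3)² = (-76/3)² = 5776/9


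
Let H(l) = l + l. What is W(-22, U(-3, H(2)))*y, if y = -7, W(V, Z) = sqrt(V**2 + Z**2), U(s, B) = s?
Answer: -7*sqrt(493) ≈ -155.43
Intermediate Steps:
H(l) = 2*l
W(-22, U(-3, H(2)))*y = sqrt((-22)**2 + (-3)**2)*(-7) = sqrt(484 + 9)*(-7) = sqrt(493)*(-7) = -7*sqrt(493)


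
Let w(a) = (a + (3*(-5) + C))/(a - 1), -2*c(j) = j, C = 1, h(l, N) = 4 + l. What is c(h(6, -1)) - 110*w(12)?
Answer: 15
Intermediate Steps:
c(j) = -j/2
w(a) = (-14 + a)/(-1 + a) (w(a) = (a + (3*(-5) + 1))/(a - 1) = (a + (-15 + 1))/(-1 + a) = (a - 14)/(-1 + a) = (-14 + a)/(-1 + a))
c(h(6, -1)) - 110*w(12) = -(4 + 6)/2 - 110*(-14 + 12)/(-1 + 12) = -½*10 - 110*(-2)/11 = -5 - 10*(-2) = -5 - 110*(-2/11) = -5 + 20 = 15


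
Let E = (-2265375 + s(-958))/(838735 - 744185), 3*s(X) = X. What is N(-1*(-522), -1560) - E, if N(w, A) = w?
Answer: 154862383/283650 ≈ 545.96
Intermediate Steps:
s(X) = X/3
E = -6797083/283650 (E = (-2265375 + (⅓)*(-958))/(838735 - 744185) = (-2265375 - 958/3)/94550 = -6797083/3*1/94550 = -6797083/283650 ≈ -23.963)
N(-1*(-522), -1560) - E = -1*(-522) - 1*(-6797083/283650) = 522 + 6797083/283650 = 154862383/283650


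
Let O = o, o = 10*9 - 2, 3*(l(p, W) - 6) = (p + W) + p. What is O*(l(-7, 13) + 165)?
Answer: 45056/3 ≈ 15019.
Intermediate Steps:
l(p, W) = 6 + W/3 + 2*p/3 (l(p, W) = 6 + ((p + W) + p)/3 = 6 + ((W + p) + p)/3 = 6 + (W + 2*p)/3 = 6 + (W/3 + 2*p/3) = 6 + W/3 + 2*p/3)
o = 88 (o = 90 - 2 = 88)
O = 88
O*(l(-7, 13) + 165) = 88*((6 + (1/3)*13 + (2/3)*(-7)) + 165) = 88*((6 + 13/3 - 14/3) + 165) = 88*(17/3 + 165) = 88*(512/3) = 45056/3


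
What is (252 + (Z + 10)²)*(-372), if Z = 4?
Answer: -166656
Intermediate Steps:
(252 + (Z + 10)²)*(-372) = (252 + (4 + 10)²)*(-372) = (252 + 14²)*(-372) = (252 + 196)*(-372) = 448*(-372) = -166656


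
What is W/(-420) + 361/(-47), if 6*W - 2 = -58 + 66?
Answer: -91019/11844 ≈ -7.6848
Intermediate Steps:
W = 5/3 (W = ⅓ + (-58 + 66)/6 = ⅓ + (⅙)*8 = ⅓ + 4/3 = 5/3 ≈ 1.6667)
W/(-420) + 361/(-47) = (5/3)/(-420) + 361/(-47) = (5/3)*(-1/420) + 361*(-1/47) = -1/252 - 361/47 = -91019/11844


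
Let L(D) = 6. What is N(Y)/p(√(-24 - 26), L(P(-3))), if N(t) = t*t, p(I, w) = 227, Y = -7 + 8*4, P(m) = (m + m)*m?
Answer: 625/227 ≈ 2.7533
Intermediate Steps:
P(m) = 2*m² (P(m) = (2*m)*m = 2*m²)
Y = 25 (Y = -7 + 32 = 25)
N(t) = t²
N(Y)/p(√(-24 - 26), L(P(-3))) = 25²/227 = 625*(1/227) = 625/227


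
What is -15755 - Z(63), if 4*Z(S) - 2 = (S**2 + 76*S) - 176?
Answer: -71603/4 ≈ -17901.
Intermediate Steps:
Z(S) = -87/2 + 19*S + S**2/4 (Z(S) = 1/2 + ((S**2 + 76*S) - 176)/4 = 1/2 + (-176 + S**2 + 76*S)/4 = 1/2 + (-44 + 19*S + S**2/4) = -87/2 + 19*S + S**2/4)
-15755 - Z(63) = -15755 - (-87/2 + 19*63 + (1/4)*63**2) = -15755 - (-87/2 + 1197 + (1/4)*3969) = -15755 - (-87/2 + 1197 + 3969/4) = -15755 - 1*8583/4 = -15755 - 8583/4 = -71603/4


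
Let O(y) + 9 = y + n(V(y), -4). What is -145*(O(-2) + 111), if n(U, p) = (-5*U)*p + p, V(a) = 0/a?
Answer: -13920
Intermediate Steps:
V(a) = 0
n(U, p) = p - 5*U*p (n(U, p) = -5*U*p + p = p - 5*U*p)
O(y) = -13 + y (O(y) = -9 + (y - 4*(1 - 5*0)) = -9 + (y - 4*(1 + 0)) = -9 + (y - 4*1) = -9 + (y - 4) = -9 + (-4 + y) = -13 + y)
-145*(O(-2) + 111) = -145*((-13 - 2) + 111) = -145*(-15 + 111) = -145*96 = -13920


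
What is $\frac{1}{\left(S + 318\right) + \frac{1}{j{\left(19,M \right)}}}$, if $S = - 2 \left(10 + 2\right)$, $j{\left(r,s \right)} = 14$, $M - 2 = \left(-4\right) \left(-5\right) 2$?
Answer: $\frac{14}{4117} \approx 0.0034005$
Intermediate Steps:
$M = 42$ ($M = 2 + \left(-4\right) \left(-5\right) 2 = 2 + 20 \cdot 2 = 2 + 40 = 42$)
$S = -24$ ($S = \left(-2\right) 12 = -24$)
$\frac{1}{\left(S + 318\right) + \frac{1}{j{\left(19,M \right)}}} = \frac{1}{\left(-24 + 318\right) + \frac{1}{14}} = \frac{1}{294 + \frac{1}{14}} = \frac{1}{\frac{4117}{14}} = \frac{14}{4117}$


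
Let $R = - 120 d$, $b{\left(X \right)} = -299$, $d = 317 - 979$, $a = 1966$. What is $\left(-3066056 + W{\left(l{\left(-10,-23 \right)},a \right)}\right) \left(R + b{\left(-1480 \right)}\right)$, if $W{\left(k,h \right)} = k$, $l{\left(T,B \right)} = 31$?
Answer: $-242648284525$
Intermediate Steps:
$d = -662$
$R = 79440$ ($R = \left(-120\right) \left(-662\right) = 79440$)
$\left(-3066056 + W{\left(l{\left(-10,-23 \right)},a \right)}\right) \left(R + b{\left(-1480 \right)}\right) = \left(-3066056 + 31\right) \left(79440 - 299\right) = \left(-3066025\right) 79141 = -242648284525$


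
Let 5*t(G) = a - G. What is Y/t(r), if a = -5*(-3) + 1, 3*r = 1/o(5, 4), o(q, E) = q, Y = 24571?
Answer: 1842825/239 ≈ 7710.6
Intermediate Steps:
r = 1/15 (r = (1/3)/5 = (1/3)*(1/5) = 1/15 ≈ 0.066667)
a = 16 (a = 15 + 1 = 16)
t(G) = 16/5 - G/5 (t(G) = (16 - G)/5 = 16/5 - G/5)
Y/t(r) = 24571/(16/5 - 1/5*1/15) = 24571/(16/5 - 1/75) = 24571/(239/75) = 24571*(75/239) = 1842825/239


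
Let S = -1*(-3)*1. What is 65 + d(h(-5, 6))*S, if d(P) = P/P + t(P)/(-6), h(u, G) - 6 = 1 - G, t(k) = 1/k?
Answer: 135/2 ≈ 67.500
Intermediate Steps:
t(k) = 1/k
h(u, G) = 7 - G (h(u, G) = 6 + (1 - G) = 7 - G)
d(P) = 1 - 1/(6*P) (d(P) = P/P + 1/(P*(-6)) = 1 - ⅙/P = 1 - 1/(6*P))
S = 3 (S = 3*1 = 3)
65 + d(h(-5, 6))*S = 65 + ((-⅙ + (7 - 1*6))/(7 - 1*6))*3 = 65 + ((-⅙ + (7 - 6))/(7 - 6))*3 = 65 + ((-⅙ + 1)/1)*3 = 65 + (1*(⅚))*3 = 65 + (⅚)*3 = 65 + 5/2 = 135/2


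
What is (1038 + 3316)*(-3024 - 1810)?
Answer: -21047236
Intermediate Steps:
(1038 + 3316)*(-3024 - 1810) = 4354*(-4834) = -21047236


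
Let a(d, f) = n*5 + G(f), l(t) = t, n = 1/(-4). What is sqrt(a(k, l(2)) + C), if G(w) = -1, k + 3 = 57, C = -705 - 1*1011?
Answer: I*sqrt(6873)/2 ≈ 41.452*I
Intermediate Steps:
C = -1716 (C = -705 - 1011 = -1716)
k = 54 (k = -3 + 57 = 54)
n = -1/4 ≈ -0.25000
a(d, f) = -9/4 (a(d, f) = -1/4*5 - 1 = -5/4 - 1 = -9/4)
sqrt(a(k, l(2)) + C) = sqrt(-9/4 - 1716) = sqrt(-6873/4) = I*sqrt(6873)/2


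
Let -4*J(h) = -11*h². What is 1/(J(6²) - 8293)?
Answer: -1/4729 ≈ -0.00021146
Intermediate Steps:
J(h) = 11*h²/4 (J(h) = -(-11)*h²/4 = 11*h²/4)
1/(J(6²) - 8293) = 1/(11*(6²)²/4 - 8293) = 1/((11/4)*36² - 8293) = 1/((11/4)*1296 - 8293) = 1/(3564 - 8293) = 1/(-4729) = -1/4729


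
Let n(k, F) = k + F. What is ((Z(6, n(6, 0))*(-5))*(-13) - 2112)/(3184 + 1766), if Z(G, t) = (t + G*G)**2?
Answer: 18758/825 ≈ 22.737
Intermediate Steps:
n(k, F) = F + k
Z(G, t) = (t + G**2)**2
((Z(6, n(6, 0))*(-5))*(-13) - 2112)/(3184 + 1766) = ((((0 + 6) + 6**2)**2*(-5))*(-13) - 2112)/(3184 + 1766) = (((6 + 36)**2*(-5))*(-13) - 2112)/4950 = ((42**2*(-5))*(-13) - 2112)*(1/4950) = ((1764*(-5))*(-13) - 2112)*(1/4950) = (-8820*(-13) - 2112)*(1/4950) = (114660 - 2112)*(1/4950) = 112548*(1/4950) = 18758/825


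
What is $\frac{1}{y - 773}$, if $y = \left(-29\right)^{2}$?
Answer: $\frac{1}{68} \approx 0.014706$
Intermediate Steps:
$y = 841$
$\frac{1}{y - 773} = \frac{1}{841 - 773} = \frac{1}{68}$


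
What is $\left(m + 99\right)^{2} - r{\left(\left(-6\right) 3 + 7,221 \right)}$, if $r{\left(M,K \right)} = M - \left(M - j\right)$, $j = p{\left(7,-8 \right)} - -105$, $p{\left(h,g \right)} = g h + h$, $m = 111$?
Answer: $44044$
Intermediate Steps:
$p{\left(h,g \right)} = h + g h$
$j = 56$ ($j = 7 \left(1 - 8\right) - -105 = 7 \left(-7\right) + 105 = -49 + 105 = 56$)
$r{\left(M,K \right)} = 56$ ($r{\left(M,K \right)} = M - \left(-56 + M\right) = 56$)
$\left(m + 99\right)^{2} - r{\left(\left(-6\right) 3 + 7,221 \right)} = \left(111 + 99\right)^{2} - 56 = 210^{2} - 56 = 44100 - 56 = 44044$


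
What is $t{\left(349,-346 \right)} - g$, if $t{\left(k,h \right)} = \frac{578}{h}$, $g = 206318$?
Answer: $- \frac{35693303}{173} \approx -2.0632 \cdot 10^{5}$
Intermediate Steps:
$t{\left(349,-346 \right)} - g = \frac{578}{-346} - 206318 = 578 \left(- \frac{1}{346}\right) - 206318 = - \frac{289}{173} - 206318 = - \frac{35693303}{173}$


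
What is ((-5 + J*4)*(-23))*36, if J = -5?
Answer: 20700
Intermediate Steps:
((-5 + J*4)*(-23))*36 = ((-5 - 5*4)*(-23))*36 = ((-5 - 20)*(-23))*36 = -25*(-23)*36 = 575*36 = 20700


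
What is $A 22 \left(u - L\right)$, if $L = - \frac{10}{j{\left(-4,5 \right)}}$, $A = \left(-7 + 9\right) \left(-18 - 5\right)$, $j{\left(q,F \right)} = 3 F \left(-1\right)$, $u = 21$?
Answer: $- \frac{61732}{3} \approx -20577.0$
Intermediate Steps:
$j{\left(q,F \right)} = - 3 F$
$A = -46$ ($A = 2 \left(-23\right) = -46$)
$L = \frac{2}{3}$ ($L = - \frac{10}{\left(-3\right) 5} = - \frac{10}{-15} = \left(-10\right) \left(- \frac{1}{15}\right) = \frac{2}{3} \approx 0.66667$)
$A 22 \left(u - L\right) = \left(-46\right) 22 \left(21 - \frac{2}{3}\right) = - 1012 \left(21 - \frac{2}{3}\right) = \left(-1012\right) \frac{61}{3} = - \frac{61732}{3}$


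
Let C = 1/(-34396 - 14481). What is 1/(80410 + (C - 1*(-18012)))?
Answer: 48877/4810572093 ≈ 1.0160e-5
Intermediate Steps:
C = -1/48877 (C = 1/(-48877) = -1/48877 ≈ -2.0460e-5)
1/(80410 + (C - 1*(-18012))) = 1/(80410 + (-1/48877 - 1*(-18012))) = 1/(80410 + (-1/48877 + 18012)) = 1/(80410 + 880372523/48877) = 1/(4810572093/48877) = 48877/4810572093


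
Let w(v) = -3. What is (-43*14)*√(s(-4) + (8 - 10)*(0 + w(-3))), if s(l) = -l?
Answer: -602*√10 ≈ -1903.7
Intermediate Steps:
(-43*14)*√(s(-4) + (8 - 10)*(0 + w(-3))) = (-43*14)*√(-1*(-4) + (8 - 10)*(0 - 3)) = -602*√(4 - 2*(-3)) = -602*√(4 + 6) = -602*√10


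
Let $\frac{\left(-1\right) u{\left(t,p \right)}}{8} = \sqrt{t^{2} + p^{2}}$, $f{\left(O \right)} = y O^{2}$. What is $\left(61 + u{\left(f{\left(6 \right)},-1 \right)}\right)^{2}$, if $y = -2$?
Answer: $335561 - 976 \sqrt{5185} \approx 2.6528 \cdot 10^{5}$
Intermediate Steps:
$f{\left(O \right)} = - 2 O^{2}$
$u{\left(t,p \right)} = - 8 \sqrt{p^{2} + t^{2}}$ ($u{\left(t,p \right)} = - 8 \sqrt{t^{2} + p^{2}} = - 8 \sqrt{p^{2} + t^{2}}$)
$\left(61 + u{\left(f{\left(6 \right)},-1 \right)}\right)^{2} = \left(61 - 8 \sqrt{\left(-1\right)^{2} + \left(- 2 \cdot 6^{2}\right)^{2}}\right)^{2} = \left(61 - 8 \sqrt{1 + \left(\left(-2\right) 36\right)^{2}}\right)^{2} = \left(61 - 8 \sqrt{1 + \left(-72\right)^{2}}\right)^{2} = \left(61 - 8 \sqrt{1 + 5184}\right)^{2} = \left(61 - 8 \sqrt{5185}\right)^{2}$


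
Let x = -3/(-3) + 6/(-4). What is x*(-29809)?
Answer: 29809/2 ≈ 14905.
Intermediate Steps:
x = -½ (x = -3*(-⅓) + 6*(-¼) = 1 - 3/2 = -½ ≈ -0.50000)
x*(-29809) = -½*(-29809) = 29809/2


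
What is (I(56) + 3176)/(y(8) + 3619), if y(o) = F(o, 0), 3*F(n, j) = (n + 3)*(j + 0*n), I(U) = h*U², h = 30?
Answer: 97256/3619 ≈ 26.874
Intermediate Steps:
I(U) = 30*U²
F(n, j) = j*(3 + n)/3 (F(n, j) = ((n + 3)*(j + 0*n))/3 = ((3 + n)*(j + 0))/3 = ((3 + n)*j)/3 = (j*(3 + n))/3 = j*(3 + n)/3)
y(o) = 0 (y(o) = (⅓)*0*(3 + o) = 0)
(I(56) + 3176)/(y(8) + 3619) = (30*56² + 3176)/(0 + 3619) = (30*3136 + 3176)/3619 = (94080 + 3176)*(1/3619) = 97256*(1/3619) = 97256/3619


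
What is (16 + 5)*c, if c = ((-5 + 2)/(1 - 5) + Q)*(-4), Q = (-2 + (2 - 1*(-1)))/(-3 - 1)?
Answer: -42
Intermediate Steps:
Q = -¼ (Q = (-2 + (2 + 1))/(-4) = (-2 + 3)*(-¼) = 1*(-¼) = -¼ ≈ -0.25000)
c = -2 (c = ((-5 + 2)/(1 - 5) - ¼)*(-4) = (-3/(-4) - ¼)*(-4) = (-3*(-¼) - ¼)*(-4) = (¾ - ¼)*(-4) = (½)*(-4) = -2)
(16 + 5)*c = (16 + 5)*(-2) = 21*(-2) = -42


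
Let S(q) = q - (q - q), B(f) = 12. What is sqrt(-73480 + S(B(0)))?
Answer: 2*I*sqrt(18367) ≈ 271.05*I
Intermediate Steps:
S(q) = q (S(q) = q - 1*0 = q + 0 = q)
sqrt(-73480 + S(B(0))) = sqrt(-73480 + 12) = sqrt(-73468) = 2*I*sqrt(18367)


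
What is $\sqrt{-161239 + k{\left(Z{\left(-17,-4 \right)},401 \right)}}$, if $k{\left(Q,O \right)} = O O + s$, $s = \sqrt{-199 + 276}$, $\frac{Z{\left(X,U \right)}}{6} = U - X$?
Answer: $\sqrt{-438 + \sqrt{77}} \approx 20.718 i$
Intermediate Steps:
$Z{\left(X,U \right)} = - 6 X + 6 U$ ($Z{\left(X,U \right)} = 6 \left(U - X\right) = - 6 X + 6 U$)
$s = \sqrt{77} \approx 8.775$
$k{\left(Q,O \right)} = \sqrt{77} + O^{2}$ ($k{\left(Q,O \right)} = O O + \sqrt{77} = O^{2} + \sqrt{77} = \sqrt{77} + O^{2}$)
$\sqrt{-161239 + k{\left(Z{\left(-17,-4 \right)},401 \right)}} = \sqrt{-161239 + \left(\sqrt{77} + 401^{2}\right)} = \sqrt{-161239 + \left(\sqrt{77} + 160801\right)} = \sqrt{-161239 + \left(160801 + \sqrt{77}\right)} = \sqrt{-438 + \sqrt{77}}$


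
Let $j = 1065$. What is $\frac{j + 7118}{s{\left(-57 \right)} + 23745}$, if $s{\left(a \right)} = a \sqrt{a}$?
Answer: $\frac{64768445}{188003406} + \frac{155477 i \sqrt{57}}{188003406} \approx 0.34451 + 0.0062436 i$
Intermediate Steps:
$s{\left(a \right)} = a^{\frac{3}{2}}$
$\frac{j + 7118}{s{\left(-57 \right)} + 23745} = \frac{1065 + 7118}{\left(-57\right)^{\frac{3}{2}} + 23745} = \frac{8183}{- 57 i \sqrt{57} + 23745} = \frac{8183}{23745 - 57 i \sqrt{57}}$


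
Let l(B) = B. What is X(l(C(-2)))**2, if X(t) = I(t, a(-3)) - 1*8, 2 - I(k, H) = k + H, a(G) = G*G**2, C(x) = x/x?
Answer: 400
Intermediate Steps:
C(x) = 1
a(G) = G**3
I(k, H) = 2 - H - k (I(k, H) = 2 - (k + H) = 2 - (H + k) = 2 + (-H - k) = 2 - H - k)
X(t) = 21 - t (X(t) = (2 - 1*(-3)**3 - t) - 1*8 = (2 - 1*(-27) - t) - 8 = (2 + 27 - t) - 8 = (29 - t) - 8 = 21 - t)
X(l(C(-2)))**2 = (21 - 1*1)**2 = (21 - 1)**2 = 20**2 = 400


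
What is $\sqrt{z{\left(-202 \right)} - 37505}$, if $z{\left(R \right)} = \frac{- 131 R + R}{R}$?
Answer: $i \sqrt{37635} \approx 194.0 i$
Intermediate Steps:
$z{\left(R \right)} = -130$ ($z{\left(R \right)} = \frac{\left(-130\right) R}{R} = -130$)
$\sqrt{z{\left(-202 \right)} - 37505} = \sqrt{-130 - 37505} = \sqrt{-37635} = i \sqrt{37635}$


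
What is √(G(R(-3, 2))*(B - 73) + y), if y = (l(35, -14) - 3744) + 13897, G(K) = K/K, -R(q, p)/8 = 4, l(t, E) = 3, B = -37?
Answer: √10046 ≈ 100.23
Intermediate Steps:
R(q, p) = -32 (R(q, p) = -8*4 = -32)
G(K) = 1
y = 10156 (y = (3 - 3744) + 13897 = -3741 + 13897 = 10156)
√(G(R(-3, 2))*(B - 73) + y) = √(1*(-37 - 73) + 10156) = √(1*(-110) + 10156) = √(-110 + 10156) = √10046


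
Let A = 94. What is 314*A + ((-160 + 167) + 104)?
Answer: 29627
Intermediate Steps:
314*A + ((-160 + 167) + 104) = 314*94 + ((-160 + 167) + 104) = 29516 + (7 + 104) = 29516 + 111 = 29627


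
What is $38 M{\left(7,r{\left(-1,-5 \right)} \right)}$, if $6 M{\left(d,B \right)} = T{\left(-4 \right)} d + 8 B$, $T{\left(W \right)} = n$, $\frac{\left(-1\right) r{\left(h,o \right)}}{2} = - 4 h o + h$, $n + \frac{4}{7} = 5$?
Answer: $\frac{6973}{3} \approx 2324.3$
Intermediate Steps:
$n = \frac{31}{7}$ ($n = - \frac{4}{7} + 5 = \frac{31}{7} \approx 4.4286$)
$r{\left(h,o \right)} = - 2 h + 8 h o$ ($r{\left(h,o \right)} = - 2 \left(- 4 h o + h\right) = - 2 \left(h - 4 h o\right) = - 2 h + 8 h o$)
$T{\left(W \right)} = \frac{31}{7}$
$M{\left(d,B \right)} = \frac{4 B}{3} + \frac{31 d}{42}$ ($M{\left(d,B \right)} = \frac{\frac{31 d}{7} + 8 B}{6} = \frac{8 B + \frac{31 d}{7}}{6} = \frac{4 B}{3} + \frac{31 d}{42}$)
$38 M{\left(7,r{\left(-1,-5 \right)} \right)} = 38 \left(\frac{4 \cdot 2 \left(-1\right) \left(-1 + 4 \left(-5\right)\right)}{3} + \frac{31}{42} \cdot 7\right) = 38 \left(\frac{4 \cdot 2 \left(-1\right) \left(-1 - 20\right)}{3} + \frac{31}{6}\right) = 38 \left(\frac{4 \cdot 2 \left(-1\right) \left(-21\right)}{3} + \frac{31}{6}\right) = 38 \left(\frac{4}{3} \cdot 42 + \frac{31}{6}\right) = 38 \left(56 + \frac{31}{6}\right) = 38 \cdot \frac{367}{6} = \frac{6973}{3}$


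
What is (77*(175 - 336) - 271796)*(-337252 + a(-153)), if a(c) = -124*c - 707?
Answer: 90653872491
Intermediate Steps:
a(c) = -707 - 124*c
(77*(175 - 336) - 271796)*(-337252 + a(-153)) = (77*(175 - 336) - 271796)*(-337252 + (-707 - 124*(-153))) = (77*(-161) - 271796)*(-337252 + (-707 + 18972)) = (-12397 - 271796)*(-337252 + 18265) = -284193*(-318987) = 90653872491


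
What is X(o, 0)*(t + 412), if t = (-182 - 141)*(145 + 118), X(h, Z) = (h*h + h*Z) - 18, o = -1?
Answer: 1437129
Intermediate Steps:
X(h, Z) = -18 + h² + Z*h (X(h, Z) = (h² + Z*h) - 18 = -18 + h² + Z*h)
t = -84949 (t = -323*263 = -84949)
X(o, 0)*(t + 412) = (-18 + (-1)² + 0*(-1))*(-84949 + 412) = (-18 + 1 + 0)*(-84537) = -17*(-84537) = 1437129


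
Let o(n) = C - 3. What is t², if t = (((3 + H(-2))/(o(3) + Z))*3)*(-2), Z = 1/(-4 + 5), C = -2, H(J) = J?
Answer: 9/4 ≈ 2.2500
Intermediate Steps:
o(n) = -5 (o(n) = -2 - 3 = -5)
Z = 1 (Z = 1/1 = 1)
t = 3/2 (t = (((3 - 2)/(-5 + 1))*3)*(-2) = ((1/(-4))*3)*(-2) = ((1*(-¼))*3)*(-2) = -¼*3*(-2) = -¾*(-2) = 3/2 ≈ 1.5000)
t² = (3/2)² = 9/4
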